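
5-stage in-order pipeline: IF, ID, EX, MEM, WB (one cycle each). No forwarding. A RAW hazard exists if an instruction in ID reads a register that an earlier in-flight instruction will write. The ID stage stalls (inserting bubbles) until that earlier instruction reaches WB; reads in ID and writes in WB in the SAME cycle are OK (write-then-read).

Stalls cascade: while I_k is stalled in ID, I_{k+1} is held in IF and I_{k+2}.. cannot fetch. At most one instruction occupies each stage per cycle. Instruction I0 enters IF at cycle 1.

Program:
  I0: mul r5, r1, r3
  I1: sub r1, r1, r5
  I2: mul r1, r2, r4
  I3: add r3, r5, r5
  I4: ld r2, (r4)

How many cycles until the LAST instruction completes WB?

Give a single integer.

Answer: 11

Derivation:
I0 mul r5 <- r1,r3: IF@1 ID@2 stall=0 (-) EX@3 MEM@4 WB@5
I1 sub r1 <- r1,r5: IF@2 ID@3 stall=2 (RAW on I0.r5 (WB@5)) EX@6 MEM@7 WB@8
I2 mul r1 <- r2,r4: IF@3 ID@6 stall=0 (-) EX@7 MEM@8 WB@9
I3 add r3 <- r5,r5: IF@6 ID@7 stall=0 (-) EX@8 MEM@9 WB@10
I4 ld r2 <- r4: IF@7 ID@8 stall=0 (-) EX@9 MEM@10 WB@11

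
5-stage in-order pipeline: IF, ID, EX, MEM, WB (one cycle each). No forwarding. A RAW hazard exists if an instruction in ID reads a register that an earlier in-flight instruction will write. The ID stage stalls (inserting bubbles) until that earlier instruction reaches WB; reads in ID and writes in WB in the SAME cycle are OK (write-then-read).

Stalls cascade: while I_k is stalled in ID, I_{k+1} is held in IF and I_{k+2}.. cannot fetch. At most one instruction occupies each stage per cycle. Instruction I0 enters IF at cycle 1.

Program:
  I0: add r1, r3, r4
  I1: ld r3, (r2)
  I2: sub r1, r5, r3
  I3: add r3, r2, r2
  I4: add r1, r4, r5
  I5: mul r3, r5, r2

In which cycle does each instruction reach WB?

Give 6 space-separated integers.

Answer: 5 6 9 10 11 12

Derivation:
I0 add r1 <- r3,r4: IF@1 ID@2 stall=0 (-) EX@3 MEM@4 WB@5
I1 ld r3 <- r2: IF@2 ID@3 stall=0 (-) EX@4 MEM@5 WB@6
I2 sub r1 <- r5,r3: IF@3 ID@4 stall=2 (RAW on I1.r3 (WB@6)) EX@7 MEM@8 WB@9
I3 add r3 <- r2,r2: IF@4 ID@7 stall=0 (-) EX@8 MEM@9 WB@10
I4 add r1 <- r4,r5: IF@7 ID@8 stall=0 (-) EX@9 MEM@10 WB@11
I5 mul r3 <- r5,r2: IF@8 ID@9 stall=0 (-) EX@10 MEM@11 WB@12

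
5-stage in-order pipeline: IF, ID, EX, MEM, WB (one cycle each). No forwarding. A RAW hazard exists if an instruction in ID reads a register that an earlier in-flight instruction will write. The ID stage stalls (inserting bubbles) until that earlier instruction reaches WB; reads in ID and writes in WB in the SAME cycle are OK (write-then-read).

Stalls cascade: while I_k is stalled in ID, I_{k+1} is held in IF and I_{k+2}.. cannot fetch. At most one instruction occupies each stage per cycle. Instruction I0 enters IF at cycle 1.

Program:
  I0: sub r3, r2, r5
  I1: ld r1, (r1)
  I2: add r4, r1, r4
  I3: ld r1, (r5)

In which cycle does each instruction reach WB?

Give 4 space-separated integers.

I0 sub r3 <- r2,r5: IF@1 ID@2 stall=0 (-) EX@3 MEM@4 WB@5
I1 ld r1 <- r1: IF@2 ID@3 stall=0 (-) EX@4 MEM@5 WB@6
I2 add r4 <- r1,r4: IF@3 ID@4 stall=2 (RAW on I1.r1 (WB@6)) EX@7 MEM@8 WB@9
I3 ld r1 <- r5: IF@4 ID@7 stall=0 (-) EX@8 MEM@9 WB@10

Answer: 5 6 9 10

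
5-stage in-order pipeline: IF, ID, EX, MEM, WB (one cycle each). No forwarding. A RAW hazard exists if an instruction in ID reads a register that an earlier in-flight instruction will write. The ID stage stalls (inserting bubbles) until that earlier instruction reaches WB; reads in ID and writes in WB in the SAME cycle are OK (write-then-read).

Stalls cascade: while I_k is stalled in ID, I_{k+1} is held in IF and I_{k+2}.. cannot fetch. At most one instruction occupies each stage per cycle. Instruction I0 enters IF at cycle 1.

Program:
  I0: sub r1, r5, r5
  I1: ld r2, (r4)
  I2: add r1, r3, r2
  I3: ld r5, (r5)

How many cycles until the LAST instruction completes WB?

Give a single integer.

I0 sub r1 <- r5,r5: IF@1 ID@2 stall=0 (-) EX@3 MEM@4 WB@5
I1 ld r2 <- r4: IF@2 ID@3 stall=0 (-) EX@4 MEM@5 WB@6
I2 add r1 <- r3,r2: IF@3 ID@4 stall=2 (RAW on I1.r2 (WB@6)) EX@7 MEM@8 WB@9
I3 ld r5 <- r5: IF@4 ID@7 stall=0 (-) EX@8 MEM@9 WB@10

Answer: 10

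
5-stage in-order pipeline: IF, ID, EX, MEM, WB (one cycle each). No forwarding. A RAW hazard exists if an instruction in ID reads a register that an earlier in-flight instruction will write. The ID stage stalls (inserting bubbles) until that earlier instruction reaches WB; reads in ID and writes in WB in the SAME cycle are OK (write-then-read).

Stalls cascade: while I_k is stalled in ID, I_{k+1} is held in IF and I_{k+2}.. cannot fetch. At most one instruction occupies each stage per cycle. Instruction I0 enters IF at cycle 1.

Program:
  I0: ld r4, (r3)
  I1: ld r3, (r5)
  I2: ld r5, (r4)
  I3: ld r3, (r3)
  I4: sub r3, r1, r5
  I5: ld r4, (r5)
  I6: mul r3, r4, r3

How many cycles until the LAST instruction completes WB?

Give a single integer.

Answer: 15

Derivation:
I0 ld r4 <- r3: IF@1 ID@2 stall=0 (-) EX@3 MEM@4 WB@5
I1 ld r3 <- r5: IF@2 ID@3 stall=0 (-) EX@4 MEM@5 WB@6
I2 ld r5 <- r4: IF@3 ID@4 stall=1 (RAW on I0.r4 (WB@5)) EX@6 MEM@7 WB@8
I3 ld r3 <- r3: IF@4 ID@6 stall=0 (-) EX@7 MEM@8 WB@9
I4 sub r3 <- r1,r5: IF@6 ID@7 stall=1 (RAW on I2.r5 (WB@8)) EX@9 MEM@10 WB@11
I5 ld r4 <- r5: IF@7 ID@9 stall=0 (-) EX@10 MEM@11 WB@12
I6 mul r3 <- r4,r3: IF@9 ID@10 stall=2 (RAW on I5.r4 (WB@12)) EX@13 MEM@14 WB@15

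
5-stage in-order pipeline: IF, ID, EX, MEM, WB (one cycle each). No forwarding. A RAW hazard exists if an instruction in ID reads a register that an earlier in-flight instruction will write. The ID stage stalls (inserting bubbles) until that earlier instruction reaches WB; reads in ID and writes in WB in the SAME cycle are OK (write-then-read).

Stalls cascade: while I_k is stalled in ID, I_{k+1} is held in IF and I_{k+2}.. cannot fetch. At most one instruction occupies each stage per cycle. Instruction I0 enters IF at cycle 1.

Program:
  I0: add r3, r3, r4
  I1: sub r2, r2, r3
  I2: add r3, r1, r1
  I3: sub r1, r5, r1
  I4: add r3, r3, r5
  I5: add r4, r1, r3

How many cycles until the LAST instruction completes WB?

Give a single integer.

Answer: 15

Derivation:
I0 add r3 <- r3,r4: IF@1 ID@2 stall=0 (-) EX@3 MEM@4 WB@5
I1 sub r2 <- r2,r3: IF@2 ID@3 stall=2 (RAW on I0.r3 (WB@5)) EX@6 MEM@7 WB@8
I2 add r3 <- r1,r1: IF@3 ID@6 stall=0 (-) EX@7 MEM@8 WB@9
I3 sub r1 <- r5,r1: IF@6 ID@7 stall=0 (-) EX@8 MEM@9 WB@10
I4 add r3 <- r3,r5: IF@7 ID@8 stall=1 (RAW on I2.r3 (WB@9)) EX@10 MEM@11 WB@12
I5 add r4 <- r1,r3: IF@8 ID@10 stall=2 (RAW on I4.r3 (WB@12)) EX@13 MEM@14 WB@15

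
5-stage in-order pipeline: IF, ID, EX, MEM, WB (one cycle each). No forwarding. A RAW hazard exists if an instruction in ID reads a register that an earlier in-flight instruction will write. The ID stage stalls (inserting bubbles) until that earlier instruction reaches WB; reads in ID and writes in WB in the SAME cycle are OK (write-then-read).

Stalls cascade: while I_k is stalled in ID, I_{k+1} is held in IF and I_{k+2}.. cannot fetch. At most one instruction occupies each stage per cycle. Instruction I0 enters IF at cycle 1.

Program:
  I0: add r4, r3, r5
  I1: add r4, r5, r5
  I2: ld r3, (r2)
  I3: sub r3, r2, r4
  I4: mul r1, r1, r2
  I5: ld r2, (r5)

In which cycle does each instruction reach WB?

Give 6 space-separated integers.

I0 add r4 <- r3,r5: IF@1 ID@2 stall=0 (-) EX@3 MEM@4 WB@5
I1 add r4 <- r5,r5: IF@2 ID@3 stall=0 (-) EX@4 MEM@5 WB@6
I2 ld r3 <- r2: IF@3 ID@4 stall=0 (-) EX@5 MEM@6 WB@7
I3 sub r3 <- r2,r4: IF@4 ID@5 stall=1 (RAW on I1.r4 (WB@6)) EX@7 MEM@8 WB@9
I4 mul r1 <- r1,r2: IF@5 ID@7 stall=0 (-) EX@8 MEM@9 WB@10
I5 ld r2 <- r5: IF@7 ID@8 stall=0 (-) EX@9 MEM@10 WB@11

Answer: 5 6 7 9 10 11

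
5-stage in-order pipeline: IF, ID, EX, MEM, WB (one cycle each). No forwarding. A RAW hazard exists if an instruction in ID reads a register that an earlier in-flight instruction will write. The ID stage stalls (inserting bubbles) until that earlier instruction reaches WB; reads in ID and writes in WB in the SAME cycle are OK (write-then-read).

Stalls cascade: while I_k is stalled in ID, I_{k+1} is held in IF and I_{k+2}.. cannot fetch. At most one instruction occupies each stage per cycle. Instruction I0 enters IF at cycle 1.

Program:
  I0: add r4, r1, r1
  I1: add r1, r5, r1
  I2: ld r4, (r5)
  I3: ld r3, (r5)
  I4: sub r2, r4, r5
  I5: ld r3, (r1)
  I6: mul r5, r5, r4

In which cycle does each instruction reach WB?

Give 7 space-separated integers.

I0 add r4 <- r1,r1: IF@1 ID@2 stall=0 (-) EX@3 MEM@4 WB@5
I1 add r1 <- r5,r1: IF@2 ID@3 stall=0 (-) EX@4 MEM@5 WB@6
I2 ld r4 <- r5: IF@3 ID@4 stall=0 (-) EX@5 MEM@6 WB@7
I3 ld r3 <- r5: IF@4 ID@5 stall=0 (-) EX@6 MEM@7 WB@8
I4 sub r2 <- r4,r5: IF@5 ID@6 stall=1 (RAW on I2.r4 (WB@7)) EX@8 MEM@9 WB@10
I5 ld r3 <- r1: IF@6 ID@8 stall=0 (-) EX@9 MEM@10 WB@11
I6 mul r5 <- r5,r4: IF@8 ID@9 stall=0 (-) EX@10 MEM@11 WB@12

Answer: 5 6 7 8 10 11 12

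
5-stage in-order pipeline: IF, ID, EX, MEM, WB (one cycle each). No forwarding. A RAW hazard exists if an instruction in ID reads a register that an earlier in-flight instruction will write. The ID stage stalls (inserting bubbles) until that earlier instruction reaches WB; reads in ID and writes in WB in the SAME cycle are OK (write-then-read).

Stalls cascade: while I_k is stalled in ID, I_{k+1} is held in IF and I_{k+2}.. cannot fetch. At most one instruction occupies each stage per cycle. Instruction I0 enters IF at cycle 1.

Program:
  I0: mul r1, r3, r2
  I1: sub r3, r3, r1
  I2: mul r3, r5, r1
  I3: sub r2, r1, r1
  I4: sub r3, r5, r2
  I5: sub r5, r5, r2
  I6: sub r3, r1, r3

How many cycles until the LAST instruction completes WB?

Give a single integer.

Answer: 16

Derivation:
I0 mul r1 <- r3,r2: IF@1 ID@2 stall=0 (-) EX@3 MEM@4 WB@5
I1 sub r3 <- r3,r1: IF@2 ID@3 stall=2 (RAW on I0.r1 (WB@5)) EX@6 MEM@7 WB@8
I2 mul r3 <- r5,r1: IF@3 ID@6 stall=0 (-) EX@7 MEM@8 WB@9
I3 sub r2 <- r1,r1: IF@6 ID@7 stall=0 (-) EX@8 MEM@9 WB@10
I4 sub r3 <- r5,r2: IF@7 ID@8 stall=2 (RAW on I3.r2 (WB@10)) EX@11 MEM@12 WB@13
I5 sub r5 <- r5,r2: IF@8 ID@11 stall=0 (-) EX@12 MEM@13 WB@14
I6 sub r3 <- r1,r3: IF@11 ID@12 stall=1 (RAW on I4.r3 (WB@13)) EX@14 MEM@15 WB@16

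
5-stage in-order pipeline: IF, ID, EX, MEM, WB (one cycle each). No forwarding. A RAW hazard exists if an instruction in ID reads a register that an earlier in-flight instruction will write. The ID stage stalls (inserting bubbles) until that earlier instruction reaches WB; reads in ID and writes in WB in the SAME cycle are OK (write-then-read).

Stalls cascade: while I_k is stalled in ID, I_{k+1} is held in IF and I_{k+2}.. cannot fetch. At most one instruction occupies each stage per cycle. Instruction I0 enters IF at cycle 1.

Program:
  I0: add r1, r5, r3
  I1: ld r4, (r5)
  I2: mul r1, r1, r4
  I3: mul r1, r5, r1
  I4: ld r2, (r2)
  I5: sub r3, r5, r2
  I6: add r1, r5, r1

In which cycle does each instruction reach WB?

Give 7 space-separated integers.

Answer: 5 6 9 12 13 16 17

Derivation:
I0 add r1 <- r5,r3: IF@1 ID@2 stall=0 (-) EX@3 MEM@4 WB@5
I1 ld r4 <- r5: IF@2 ID@3 stall=0 (-) EX@4 MEM@5 WB@6
I2 mul r1 <- r1,r4: IF@3 ID@4 stall=2 (RAW on I1.r4 (WB@6)) EX@7 MEM@8 WB@9
I3 mul r1 <- r5,r1: IF@4 ID@7 stall=2 (RAW on I2.r1 (WB@9)) EX@10 MEM@11 WB@12
I4 ld r2 <- r2: IF@7 ID@10 stall=0 (-) EX@11 MEM@12 WB@13
I5 sub r3 <- r5,r2: IF@10 ID@11 stall=2 (RAW on I4.r2 (WB@13)) EX@14 MEM@15 WB@16
I6 add r1 <- r5,r1: IF@11 ID@14 stall=0 (-) EX@15 MEM@16 WB@17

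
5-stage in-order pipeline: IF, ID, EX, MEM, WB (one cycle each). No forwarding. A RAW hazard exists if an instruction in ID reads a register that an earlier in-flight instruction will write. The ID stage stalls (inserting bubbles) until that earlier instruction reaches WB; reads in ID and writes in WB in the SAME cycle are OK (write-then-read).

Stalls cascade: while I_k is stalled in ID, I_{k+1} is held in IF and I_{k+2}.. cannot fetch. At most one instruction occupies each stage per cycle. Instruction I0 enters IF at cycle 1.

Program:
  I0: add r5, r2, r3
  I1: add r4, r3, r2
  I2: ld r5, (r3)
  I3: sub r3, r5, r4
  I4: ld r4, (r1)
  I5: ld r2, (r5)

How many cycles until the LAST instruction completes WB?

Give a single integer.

I0 add r5 <- r2,r3: IF@1 ID@2 stall=0 (-) EX@3 MEM@4 WB@5
I1 add r4 <- r3,r2: IF@2 ID@3 stall=0 (-) EX@4 MEM@5 WB@6
I2 ld r5 <- r3: IF@3 ID@4 stall=0 (-) EX@5 MEM@6 WB@7
I3 sub r3 <- r5,r4: IF@4 ID@5 stall=2 (RAW on I2.r5 (WB@7)) EX@8 MEM@9 WB@10
I4 ld r4 <- r1: IF@5 ID@8 stall=0 (-) EX@9 MEM@10 WB@11
I5 ld r2 <- r5: IF@8 ID@9 stall=0 (-) EX@10 MEM@11 WB@12

Answer: 12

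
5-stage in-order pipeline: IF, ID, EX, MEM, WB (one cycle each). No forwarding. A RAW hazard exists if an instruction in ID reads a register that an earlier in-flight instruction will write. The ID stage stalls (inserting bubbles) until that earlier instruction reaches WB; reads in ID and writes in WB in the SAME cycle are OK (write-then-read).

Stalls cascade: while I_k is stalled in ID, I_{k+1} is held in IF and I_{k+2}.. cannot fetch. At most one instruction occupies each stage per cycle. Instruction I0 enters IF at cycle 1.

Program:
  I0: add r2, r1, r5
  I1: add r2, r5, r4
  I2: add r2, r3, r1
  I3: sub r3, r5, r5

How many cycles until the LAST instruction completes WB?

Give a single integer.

Answer: 8

Derivation:
I0 add r2 <- r1,r5: IF@1 ID@2 stall=0 (-) EX@3 MEM@4 WB@5
I1 add r2 <- r5,r4: IF@2 ID@3 stall=0 (-) EX@4 MEM@5 WB@6
I2 add r2 <- r3,r1: IF@3 ID@4 stall=0 (-) EX@5 MEM@6 WB@7
I3 sub r3 <- r5,r5: IF@4 ID@5 stall=0 (-) EX@6 MEM@7 WB@8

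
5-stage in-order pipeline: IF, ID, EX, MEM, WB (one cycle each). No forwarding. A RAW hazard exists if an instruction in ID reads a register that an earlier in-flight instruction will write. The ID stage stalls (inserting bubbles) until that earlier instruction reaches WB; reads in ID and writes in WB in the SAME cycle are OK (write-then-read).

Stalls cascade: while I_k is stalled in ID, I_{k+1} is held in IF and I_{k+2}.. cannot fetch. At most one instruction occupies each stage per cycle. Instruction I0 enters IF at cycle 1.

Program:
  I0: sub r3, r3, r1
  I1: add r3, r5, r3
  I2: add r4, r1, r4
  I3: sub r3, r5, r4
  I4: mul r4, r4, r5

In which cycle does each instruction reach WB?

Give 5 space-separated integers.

I0 sub r3 <- r3,r1: IF@1 ID@2 stall=0 (-) EX@3 MEM@4 WB@5
I1 add r3 <- r5,r3: IF@2 ID@3 stall=2 (RAW on I0.r3 (WB@5)) EX@6 MEM@7 WB@8
I2 add r4 <- r1,r4: IF@3 ID@6 stall=0 (-) EX@7 MEM@8 WB@9
I3 sub r3 <- r5,r4: IF@6 ID@7 stall=2 (RAW on I2.r4 (WB@9)) EX@10 MEM@11 WB@12
I4 mul r4 <- r4,r5: IF@7 ID@10 stall=0 (-) EX@11 MEM@12 WB@13

Answer: 5 8 9 12 13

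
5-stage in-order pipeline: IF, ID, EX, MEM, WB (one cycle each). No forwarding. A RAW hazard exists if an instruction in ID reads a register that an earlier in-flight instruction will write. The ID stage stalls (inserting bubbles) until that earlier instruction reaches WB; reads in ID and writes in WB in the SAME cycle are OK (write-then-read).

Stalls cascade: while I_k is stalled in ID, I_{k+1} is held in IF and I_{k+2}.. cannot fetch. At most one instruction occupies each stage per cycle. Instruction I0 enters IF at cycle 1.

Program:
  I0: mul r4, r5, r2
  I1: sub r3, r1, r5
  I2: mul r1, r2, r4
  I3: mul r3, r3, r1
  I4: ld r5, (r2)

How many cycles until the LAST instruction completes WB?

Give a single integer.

I0 mul r4 <- r5,r2: IF@1 ID@2 stall=0 (-) EX@3 MEM@4 WB@5
I1 sub r3 <- r1,r5: IF@2 ID@3 stall=0 (-) EX@4 MEM@5 WB@6
I2 mul r1 <- r2,r4: IF@3 ID@4 stall=1 (RAW on I0.r4 (WB@5)) EX@6 MEM@7 WB@8
I3 mul r3 <- r3,r1: IF@4 ID@6 stall=2 (RAW on I2.r1 (WB@8)) EX@9 MEM@10 WB@11
I4 ld r5 <- r2: IF@6 ID@9 stall=0 (-) EX@10 MEM@11 WB@12

Answer: 12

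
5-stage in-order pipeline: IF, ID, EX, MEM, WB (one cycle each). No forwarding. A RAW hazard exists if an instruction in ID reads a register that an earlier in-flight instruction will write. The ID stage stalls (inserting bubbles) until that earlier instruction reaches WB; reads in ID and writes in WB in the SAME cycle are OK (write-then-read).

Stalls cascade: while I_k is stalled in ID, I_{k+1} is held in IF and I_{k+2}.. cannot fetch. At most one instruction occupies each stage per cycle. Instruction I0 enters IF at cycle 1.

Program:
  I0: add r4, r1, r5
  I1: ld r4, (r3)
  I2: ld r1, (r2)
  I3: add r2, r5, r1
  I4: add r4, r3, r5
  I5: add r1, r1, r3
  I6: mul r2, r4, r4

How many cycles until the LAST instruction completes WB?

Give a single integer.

I0 add r4 <- r1,r5: IF@1 ID@2 stall=0 (-) EX@3 MEM@4 WB@5
I1 ld r4 <- r3: IF@2 ID@3 stall=0 (-) EX@4 MEM@5 WB@6
I2 ld r1 <- r2: IF@3 ID@4 stall=0 (-) EX@5 MEM@6 WB@7
I3 add r2 <- r5,r1: IF@4 ID@5 stall=2 (RAW on I2.r1 (WB@7)) EX@8 MEM@9 WB@10
I4 add r4 <- r3,r5: IF@5 ID@8 stall=0 (-) EX@9 MEM@10 WB@11
I5 add r1 <- r1,r3: IF@8 ID@9 stall=0 (-) EX@10 MEM@11 WB@12
I6 mul r2 <- r4,r4: IF@9 ID@10 stall=1 (RAW on I4.r4 (WB@11)) EX@12 MEM@13 WB@14

Answer: 14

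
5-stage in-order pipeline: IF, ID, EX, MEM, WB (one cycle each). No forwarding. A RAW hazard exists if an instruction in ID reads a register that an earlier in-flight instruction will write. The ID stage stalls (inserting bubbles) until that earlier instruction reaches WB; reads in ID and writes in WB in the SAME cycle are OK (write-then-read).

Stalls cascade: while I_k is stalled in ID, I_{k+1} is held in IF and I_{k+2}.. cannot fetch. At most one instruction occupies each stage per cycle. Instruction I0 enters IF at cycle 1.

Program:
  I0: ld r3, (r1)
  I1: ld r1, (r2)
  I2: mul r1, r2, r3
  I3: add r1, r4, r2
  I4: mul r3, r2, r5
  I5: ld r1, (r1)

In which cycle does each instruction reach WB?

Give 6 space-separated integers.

I0 ld r3 <- r1: IF@1 ID@2 stall=0 (-) EX@3 MEM@4 WB@5
I1 ld r1 <- r2: IF@2 ID@3 stall=0 (-) EX@4 MEM@5 WB@6
I2 mul r1 <- r2,r3: IF@3 ID@4 stall=1 (RAW on I0.r3 (WB@5)) EX@6 MEM@7 WB@8
I3 add r1 <- r4,r2: IF@4 ID@6 stall=0 (-) EX@7 MEM@8 WB@9
I4 mul r3 <- r2,r5: IF@6 ID@7 stall=0 (-) EX@8 MEM@9 WB@10
I5 ld r1 <- r1: IF@7 ID@8 stall=1 (RAW on I3.r1 (WB@9)) EX@10 MEM@11 WB@12

Answer: 5 6 8 9 10 12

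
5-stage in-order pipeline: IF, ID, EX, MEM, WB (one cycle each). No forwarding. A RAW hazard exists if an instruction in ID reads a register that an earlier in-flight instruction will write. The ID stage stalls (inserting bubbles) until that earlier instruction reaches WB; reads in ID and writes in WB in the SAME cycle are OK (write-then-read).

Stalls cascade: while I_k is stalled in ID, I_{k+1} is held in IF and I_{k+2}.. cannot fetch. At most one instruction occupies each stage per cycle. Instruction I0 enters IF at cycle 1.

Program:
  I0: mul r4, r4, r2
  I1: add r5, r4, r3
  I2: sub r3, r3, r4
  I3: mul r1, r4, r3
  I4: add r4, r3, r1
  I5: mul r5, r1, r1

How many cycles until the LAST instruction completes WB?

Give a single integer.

I0 mul r4 <- r4,r2: IF@1 ID@2 stall=0 (-) EX@3 MEM@4 WB@5
I1 add r5 <- r4,r3: IF@2 ID@3 stall=2 (RAW on I0.r4 (WB@5)) EX@6 MEM@7 WB@8
I2 sub r3 <- r3,r4: IF@3 ID@6 stall=0 (-) EX@7 MEM@8 WB@9
I3 mul r1 <- r4,r3: IF@6 ID@7 stall=2 (RAW on I2.r3 (WB@9)) EX@10 MEM@11 WB@12
I4 add r4 <- r3,r1: IF@7 ID@10 stall=2 (RAW on I3.r1 (WB@12)) EX@13 MEM@14 WB@15
I5 mul r5 <- r1,r1: IF@10 ID@13 stall=0 (-) EX@14 MEM@15 WB@16

Answer: 16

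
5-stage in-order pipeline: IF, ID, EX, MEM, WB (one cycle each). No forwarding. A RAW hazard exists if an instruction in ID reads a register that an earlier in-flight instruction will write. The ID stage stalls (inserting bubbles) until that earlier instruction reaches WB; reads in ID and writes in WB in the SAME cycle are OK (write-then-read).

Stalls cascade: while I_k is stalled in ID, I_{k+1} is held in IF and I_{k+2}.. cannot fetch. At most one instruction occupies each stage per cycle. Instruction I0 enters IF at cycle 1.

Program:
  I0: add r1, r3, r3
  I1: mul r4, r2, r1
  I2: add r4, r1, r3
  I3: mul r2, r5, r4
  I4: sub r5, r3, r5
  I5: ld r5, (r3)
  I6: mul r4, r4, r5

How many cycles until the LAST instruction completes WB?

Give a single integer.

I0 add r1 <- r3,r3: IF@1 ID@2 stall=0 (-) EX@3 MEM@4 WB@5
I1 mul r4 <- r2,r1: IF@2 ID@3 stall=2 (RAW on I0.r1 (WB@5)) EX@6 MEM@7 WB@8
I2 add r4 <- r1,r3: IF@3 ID@6 stall=0 (-) EX@7 MEM@8 WB@9
I3 mul r2 <- r5,r4: IF@6 ID@7 stall=2 (RAW on I2.r4 (WB@9)) EX@10 MEM@11 WB@12
I4 sub r5 <- r3,r5: IF@7 ID@10 stall=0 (-) EX@11 MEM@12 WB@13
I5 ld r5 <- r3: IF@10 ID@11 stall=0 (-) EX@12 MEM@13 WB@14
I6 mul r4 <- r4,r5: IF@11 ID@12 stall=2 (RAW on I5.r5 (WB@14)) EX@15 MEM@16 WB@17

Answer: 17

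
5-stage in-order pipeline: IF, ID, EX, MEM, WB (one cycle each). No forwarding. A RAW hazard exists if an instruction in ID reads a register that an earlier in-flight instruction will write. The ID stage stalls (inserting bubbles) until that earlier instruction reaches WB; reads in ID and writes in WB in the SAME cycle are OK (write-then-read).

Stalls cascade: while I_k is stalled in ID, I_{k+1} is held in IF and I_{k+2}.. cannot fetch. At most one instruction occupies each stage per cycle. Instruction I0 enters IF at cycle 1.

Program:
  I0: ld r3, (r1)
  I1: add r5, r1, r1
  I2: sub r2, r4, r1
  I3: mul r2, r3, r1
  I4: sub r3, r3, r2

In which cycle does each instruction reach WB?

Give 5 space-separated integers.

I0 ld r3 <- r1: IF@1 ID@2 stall=0 (-) EX@3 MEM@4 WB@5
I1 add r5 <- r1,r1: IF@2 ID@3 stall=0 (-) EX@4 MEM@5 WB@6
I2 sub r2 <- r4,r1: IF@3 ID@4 stall=0 (-) EX@5 MEM@6 WB@7
I3 mul r2 <- r3,r1: IF@4 ID@5 stall=0 (-) EX@6 MEM@7 WB@8
I4 sub r3 <- r3,r2: IF@5 ID@6 stall=2 (RAW on I3.r2 (WB@8)) EX@9 MEM@10 WB@11

Answer: 5 6 7 8 11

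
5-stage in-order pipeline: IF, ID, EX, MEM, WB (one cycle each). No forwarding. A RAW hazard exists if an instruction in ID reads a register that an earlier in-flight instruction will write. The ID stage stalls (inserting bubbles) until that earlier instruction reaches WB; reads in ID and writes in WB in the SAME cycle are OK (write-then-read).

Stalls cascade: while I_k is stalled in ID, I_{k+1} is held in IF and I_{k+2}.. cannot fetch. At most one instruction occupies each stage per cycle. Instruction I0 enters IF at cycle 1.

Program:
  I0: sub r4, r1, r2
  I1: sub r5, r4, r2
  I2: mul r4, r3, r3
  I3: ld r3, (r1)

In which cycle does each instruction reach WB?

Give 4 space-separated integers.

Answer: 5 8 9 10

Derivation:
I0 sub r4 <- r1,r2: IF@1 ID@2 stall=0 (-) EX@3 MEM@4 WB@5
I1 sub r5 <- r4,r2: IF@2 ID@3 stall=2 (RAW on I0.r4 (WB@5)) EX@6 MEM@7 WB@8
I2 mul r4 <- r3,r3: IF@3 ID@6 stall=0 (-) EX@7 MEM@8 WB@9
I3 ld r3 <- r1: IF@6 ID@7 stall=0 (-) EX@8 MEM@9 WB@10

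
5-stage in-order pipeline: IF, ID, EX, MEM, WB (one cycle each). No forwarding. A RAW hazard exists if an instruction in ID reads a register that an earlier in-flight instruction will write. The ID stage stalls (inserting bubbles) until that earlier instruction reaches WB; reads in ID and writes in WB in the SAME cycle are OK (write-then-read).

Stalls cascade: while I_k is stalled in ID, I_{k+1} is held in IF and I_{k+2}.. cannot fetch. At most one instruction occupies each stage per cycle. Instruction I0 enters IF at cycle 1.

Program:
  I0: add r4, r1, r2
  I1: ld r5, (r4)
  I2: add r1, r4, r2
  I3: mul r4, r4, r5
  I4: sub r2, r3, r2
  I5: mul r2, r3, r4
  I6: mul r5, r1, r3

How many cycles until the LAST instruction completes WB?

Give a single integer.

Answer: 15

Derivation:
I0 add r4 <- r1,r2: IF@1 ID@2 stall=0 (-) EX@3 MEM@4 WB@5
I1 ld r5 <- r4: IF@2 ID@3 stall=2 (RAW on I0.r4 (WB@5)) EX@6 MEM@7 WB@8
I2 add r1 <- r4,r2: IF@3 ID@6 stall=0 (-) EX@7 MEM@8 WB@9
I3 mul r4 <- r4,r5: IF@6 ID@7 stall=1 (RAW on I1.r5 (WB@8)) EX@9 MEM@10 WB@11
I4 sub r2 <- r3,r2: IF@7 ID@9 stall=0 (-) EX@10 MEM@11 WB@12
I5 mul r2 <- r3,r4: IF@9 ID@10 stall=1 (RAW on I3.r4 (WB@11)) EX@12 MEM@13 WB@14
I6 mul r5 <- r1,r3: IF@10 ID@12 stall=0 (-) EX@13 MEM@14 WB@15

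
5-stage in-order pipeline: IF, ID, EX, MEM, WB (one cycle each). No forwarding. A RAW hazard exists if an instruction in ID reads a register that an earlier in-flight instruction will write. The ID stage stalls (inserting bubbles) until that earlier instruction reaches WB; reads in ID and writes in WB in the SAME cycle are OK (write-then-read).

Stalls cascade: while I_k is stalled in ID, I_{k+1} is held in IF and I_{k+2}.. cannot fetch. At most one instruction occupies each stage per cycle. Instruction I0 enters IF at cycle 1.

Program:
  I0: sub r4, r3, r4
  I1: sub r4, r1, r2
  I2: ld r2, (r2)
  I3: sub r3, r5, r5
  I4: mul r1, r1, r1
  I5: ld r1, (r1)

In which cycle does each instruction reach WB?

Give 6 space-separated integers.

I0 sub r4 <- r3,r4: IF@1 ID@2 stall=0 (-) EX@3 MEM@4 WB@5
I1 sub r4 <- r1,r2: IF@2 ID@3 stall=0 (-) EX@4 MEM@5 WB@6
I2 ld r2 <- r2: IF@3 ID@4 stall=0 (-) EX@5 MEM@6 WB@7
I3 sub r3 <- r5,r5: IF@4 ID@5 stall=0 (-) EX@6 MEM@7 WB@8
I4 mul r1 <- r1,r1: IF@5 ID@6 stall=0 (-) EX@7 MEM@8 WB@9
I5 ld r1 <- r1: IF@6 ID@7 stall=2 (RAW on I4.r1 (WB@9)) EX@10 MEM@11 WB@12

Answer: 5 6 7 8 9 12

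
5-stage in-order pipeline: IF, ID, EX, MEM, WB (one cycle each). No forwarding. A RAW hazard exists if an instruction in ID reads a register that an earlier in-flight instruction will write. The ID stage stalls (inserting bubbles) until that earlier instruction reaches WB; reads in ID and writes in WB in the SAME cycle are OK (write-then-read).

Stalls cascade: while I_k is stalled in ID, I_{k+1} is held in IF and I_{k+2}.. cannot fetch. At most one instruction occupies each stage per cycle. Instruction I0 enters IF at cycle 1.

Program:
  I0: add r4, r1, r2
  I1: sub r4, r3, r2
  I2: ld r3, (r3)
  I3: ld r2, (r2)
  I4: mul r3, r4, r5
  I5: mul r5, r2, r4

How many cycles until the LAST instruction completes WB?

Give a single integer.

Answer: 11

Derivation:
I0 add r4 <- r1,r2: IF@1 ID@2 stall=0 (-) EX@3 MEM@4 WB@5
I1 sub r4 <- r3,r2: IF@2 ID@3 stall=0 (-) EX@4 MEM@5 WB@6
I2 ld r3 <- r3: IF@3 ID@4 stall=0 (-) EX@5 MEM@6 WB@7
I3 ld r2 <- r2: IF@4 ID@5 stall=0 (-) EX@6 MEM@7 WB@8
I4 mul r3 <- r4,r5: IF@5 ID@6 stall=0 (-) EX@7 MEM@8 WB@9
I5 mul r5 <- r2,r4: IF@6 ID@7 stall=1 (RAW on I3.r2 (WB@8)) EX@9 MEM@10 WB@11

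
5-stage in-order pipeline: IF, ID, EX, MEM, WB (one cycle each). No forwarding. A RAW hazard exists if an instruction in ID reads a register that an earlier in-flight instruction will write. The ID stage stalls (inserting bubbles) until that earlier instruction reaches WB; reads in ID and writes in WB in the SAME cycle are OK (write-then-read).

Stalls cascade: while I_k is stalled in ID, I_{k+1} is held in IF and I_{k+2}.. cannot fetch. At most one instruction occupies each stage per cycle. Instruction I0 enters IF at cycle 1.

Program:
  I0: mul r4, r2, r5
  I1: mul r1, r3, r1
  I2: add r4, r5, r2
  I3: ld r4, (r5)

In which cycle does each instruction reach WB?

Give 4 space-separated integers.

I0 mul r4 <- r2,r5: IF@1 ID@2 stall=0 (-) EX@3 MEM@4 WB@5
I1 mul r1 <- r3,r1: IF@2 ID@3 stall=0 (-) EX@4 MEM@5 WB@6
I2 add r4 <- r5,r2: IF@3 ID@4 stall=0 (-) EX@5 MEM@6 WB@7
I3 ld r4 <- r5: IF@4 ID@5 stall=0 (-) EX@6 MEM@7 WB@8

Answer: 5 6 7 8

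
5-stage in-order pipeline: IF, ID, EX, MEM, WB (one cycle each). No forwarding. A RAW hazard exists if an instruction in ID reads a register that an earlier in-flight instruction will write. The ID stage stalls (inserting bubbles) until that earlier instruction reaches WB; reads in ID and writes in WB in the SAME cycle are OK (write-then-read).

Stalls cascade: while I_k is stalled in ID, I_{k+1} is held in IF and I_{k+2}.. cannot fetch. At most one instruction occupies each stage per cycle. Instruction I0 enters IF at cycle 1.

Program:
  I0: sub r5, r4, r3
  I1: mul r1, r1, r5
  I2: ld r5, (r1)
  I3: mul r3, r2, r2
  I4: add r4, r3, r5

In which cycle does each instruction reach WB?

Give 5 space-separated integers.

Answer: 5 8 11 12 15

Derivation:
I0 sub r5 <- r4,r3: IF@1 ID@2 stall=0 (-) EX@3 MEM@4 WB@5
I1 mul r1 <- r1,r5: IF@2 ID@3 stall=2 (RAW on I0.r5 (WB@5)) EX@6 MEM@7 WB@8
I2 ld r5 <- r1: IF@3 ID@6 stall=2 (RAW on I1.r1 (WB@8)) EX@9 MEM@10 WB@11
I3 mul r3 <- r2,r2: IF@6 ID@9 stall=0 (-) EX@10 MEM@11 WB@12
I4 add r4 <- r3,r5: IF@9 ID@10 stall=2 (RAW on I3.r3 (WB@12)) EX@13 MEM@14 WB@15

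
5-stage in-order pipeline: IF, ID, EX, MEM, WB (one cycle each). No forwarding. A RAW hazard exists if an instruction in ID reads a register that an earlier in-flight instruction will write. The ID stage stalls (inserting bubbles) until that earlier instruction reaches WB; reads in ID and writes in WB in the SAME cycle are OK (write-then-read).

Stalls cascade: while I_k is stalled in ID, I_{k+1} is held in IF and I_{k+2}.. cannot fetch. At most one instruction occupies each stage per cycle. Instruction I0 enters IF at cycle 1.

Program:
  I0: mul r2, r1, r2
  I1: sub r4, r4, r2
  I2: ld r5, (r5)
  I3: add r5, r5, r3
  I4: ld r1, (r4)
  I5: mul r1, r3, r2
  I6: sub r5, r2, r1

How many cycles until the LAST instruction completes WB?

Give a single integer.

I0 mul r2 <- r1,r2: IF@1 ID@2 stall=0 (-) EX@3 MEM@4 WB@5
I1 sub r4 <- r4,r2: IF@2 ID@3 stall=2 (RAW on I0.r2 (WB@5)) EX@6 MEM@7 WB@8
I2 ld r5 <- r5: IF@3 ID@6 stall=0 (-) EX@7 MEM@8 WB@9
I3 add r5 <- r5,r3: IF@6 ID@7 stall=2 (RAW on I2.r5 (WB@9)) EX@10 MEM@11 WB@12
I4 ld r1 <- r4: IF@7 ID@10 stall=0 (-) EX@11 MEM@12 WB@13
I5 mul r1 <- r3,r2: IF@10 ID@11 stall=0 (-) EX@12 MEM@13 WB@14
I6 sub r5 <- r2,r1: IF@11 ID@12 stall=2 (RAW on I5.r1 (WB@14)) EX@15 MEM@16 WB@17

Answer: 17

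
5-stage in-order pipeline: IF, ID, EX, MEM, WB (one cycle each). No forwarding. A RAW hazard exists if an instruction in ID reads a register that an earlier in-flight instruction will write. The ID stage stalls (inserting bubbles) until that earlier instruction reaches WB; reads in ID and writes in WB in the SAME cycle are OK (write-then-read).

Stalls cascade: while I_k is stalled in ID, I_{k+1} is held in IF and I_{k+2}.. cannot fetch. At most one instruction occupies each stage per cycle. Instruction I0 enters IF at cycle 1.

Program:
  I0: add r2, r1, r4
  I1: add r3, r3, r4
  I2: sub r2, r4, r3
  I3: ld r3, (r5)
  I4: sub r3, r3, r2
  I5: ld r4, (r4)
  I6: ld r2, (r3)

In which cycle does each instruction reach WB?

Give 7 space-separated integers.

Answer: 5 6 9 10 13 14 16

Derivation:
I0 add r2 <- r1,r4: IF@1 ID@2 stall=0 (-) EX@3 MEM@4 WB@5
I1 add r3 <- r3,r4: IF@2 ID@3 stall=0 (-) EX@4 MEM@5 WB@6
I2 sub r2 <- r4,r3: IF@3 ID@4 stall=2 (RAW on I1.r3 (WB@6)) EX@7 MEM@8 WB@9
I3 ld r3 <- r5: IF@4 ID@7 stall=0 (-) EX@8 MEM@9 WB@10
I4 sub r3 <- r3,r2: IF@7 ID@8 stall=2 (RAW on I3.r3 (WB@10)) EX@11 MEM@12 WB@13
I5 ld r4 <- r4: IF@8 ID@11 stall=0 (-) EX@12 MEM@13 WB@14
I6 ld r2 <- r3: IF@11 ID@12 stall=1 (RAW on I4.r3 (WB@13)) EX@14 MEM@15 WB@16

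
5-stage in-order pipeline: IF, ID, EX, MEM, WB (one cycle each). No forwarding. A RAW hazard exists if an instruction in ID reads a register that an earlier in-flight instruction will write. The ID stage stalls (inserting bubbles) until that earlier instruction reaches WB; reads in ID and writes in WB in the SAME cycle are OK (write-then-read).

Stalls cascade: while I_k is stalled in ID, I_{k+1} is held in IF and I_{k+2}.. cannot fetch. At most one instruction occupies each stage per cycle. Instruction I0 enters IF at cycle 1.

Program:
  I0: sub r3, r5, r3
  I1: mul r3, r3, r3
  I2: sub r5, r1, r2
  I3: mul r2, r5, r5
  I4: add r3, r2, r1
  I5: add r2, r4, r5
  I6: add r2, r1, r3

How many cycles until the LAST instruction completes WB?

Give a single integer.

Answer: 18

Derivation:
I0 sub r3 <- r5,r3: IF@1 ID@2 stall=0 (-) EX@3 MEM@4 WB@5
I1 mul r3 <- r3,r3: IF@2 ID@3 stall=2 (RAW on I0.r3 (WB@5)) EX@6 MEM@7 WB@8
I2 sub r5 <- r1,r2: IF@3 ID@6 stall=0 (-) EX@7 MEM@8 WB@9
I3 mul r2 <- r5,r5: IF@6 ID@7 stall=2 (RAW on I2.r5 (WB@9)) EX@10 MEM@11 WB@12
I4 add r3 <- r2,r1: IF@7 ID@10 stall=2 (RAW on I3.r2 (WB@12)) EX@13 MEM@14 WB@15
I5 add r2 <- r4,r5: IF@10 ID@13 stall=0 (-) EX@14 MEM@15 WB@16
I6 add r2 <- r1,r3: IF@13 ID@14 stall=1 (RAW on I4.r3 (WB@15)) EX@16 MEM@17 WB@18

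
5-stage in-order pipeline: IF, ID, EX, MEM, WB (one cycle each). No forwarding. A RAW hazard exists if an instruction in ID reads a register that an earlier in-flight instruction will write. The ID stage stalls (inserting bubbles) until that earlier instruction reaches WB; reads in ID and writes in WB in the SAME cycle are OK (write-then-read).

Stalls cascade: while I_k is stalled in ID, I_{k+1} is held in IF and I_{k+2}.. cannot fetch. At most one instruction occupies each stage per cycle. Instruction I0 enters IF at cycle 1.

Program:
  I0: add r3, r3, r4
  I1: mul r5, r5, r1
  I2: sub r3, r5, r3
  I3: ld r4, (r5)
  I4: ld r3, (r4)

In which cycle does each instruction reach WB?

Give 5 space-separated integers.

Answer: 5 6 9 10 13

Derivation:
I0 add r3 <- r3,r4: IF@1 ID@2 stall=0 (-) EX@3 MEM@4 WB@5
I1 mul r5 <- r5,r1: IF@2 ID@3 stall=0 (-) EX@4 MEM@5 WB@6
I2 sub r3 <- r5,r3: IF@3 ID@4 stall=2 (RAW on I1.r5 (WB@6)) EX@7 MEM@8 WB@9
I3 ld r4 <- r5: IF@4 ID@7 stall=0 (-) EX@8 MEM@9 WB@10
I4 ld r3 <- r4: IF@7 ID@8 stall=2 (RAW on I3.r4 (WB@10)) EX@11 MEM@12 WB@13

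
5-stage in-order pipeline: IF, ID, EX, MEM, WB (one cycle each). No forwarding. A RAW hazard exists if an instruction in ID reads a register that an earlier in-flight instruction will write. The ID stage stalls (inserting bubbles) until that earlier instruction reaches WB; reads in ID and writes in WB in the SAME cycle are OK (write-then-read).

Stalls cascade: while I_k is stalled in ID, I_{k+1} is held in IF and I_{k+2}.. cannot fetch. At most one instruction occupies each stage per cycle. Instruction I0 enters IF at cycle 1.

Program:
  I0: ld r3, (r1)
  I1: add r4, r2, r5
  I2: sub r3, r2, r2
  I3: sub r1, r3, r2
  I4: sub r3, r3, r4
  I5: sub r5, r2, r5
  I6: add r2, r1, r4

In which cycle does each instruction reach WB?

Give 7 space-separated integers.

I0 ld r3 <- r1: IF@1 ID@2 stall=0 (-) EX@3 MEM@4 WB@5
I1 add r4 <- r2,r5: IF@2 ID@3 stall=0 (-) EX@4 MEM@5 WB@6
I2 sub r3 <- r2,r2: IF@3 ID@4 stall=0 (-) EX@5 MEM@6 WB@7
I3 sub r1 <- r3,r2: IF@4 ID@5 stall=2 (RAW on I2.r3 (WB@7)) EX@8 MEM@9 WB@10
I4 sub r3 <- r3,r4: IF@5 ID@8 stall=0 (-) EX@9 MEM@10 WB@11
I5 sub r5 <- r2,r5: IF@8 ID@9 stall=0 (-) EX@10 MEM@11 WB@12
I6 add r2 <- r1,r4: IF@9 ID@10 stall=0 (-) EX@11 MEM@12 WB@13

Answer: 5 6 7 10 11 12 13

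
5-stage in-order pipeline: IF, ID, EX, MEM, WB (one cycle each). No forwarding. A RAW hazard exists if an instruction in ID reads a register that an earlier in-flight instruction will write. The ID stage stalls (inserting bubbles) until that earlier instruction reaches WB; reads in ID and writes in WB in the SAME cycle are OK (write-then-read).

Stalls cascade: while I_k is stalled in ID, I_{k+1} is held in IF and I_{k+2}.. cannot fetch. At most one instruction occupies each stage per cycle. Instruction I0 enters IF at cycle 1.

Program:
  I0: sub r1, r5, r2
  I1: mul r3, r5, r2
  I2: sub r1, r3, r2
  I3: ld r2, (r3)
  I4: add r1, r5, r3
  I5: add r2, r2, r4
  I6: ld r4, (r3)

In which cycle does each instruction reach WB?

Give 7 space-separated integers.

Answer: 5 6 9 10 11 13 14

Derivation:
I0 sub r1 <- r5,r2: IF@1 ID@2 stall=0 (-) EX@3 MEM@4 WB@5
I1 mul r3 <- r5,r2: IF@2 ID@3 stall=0 (-) EX@4 MEM@5 WB@6
I2 sub r1 <- r3,r2: IF@3 ID@4 stall=2 (RAW on I1.r3 (WB@6)) EX@7 MEM@8 WB@9
I3 ld r2 <- r3: IF@4 ID@7 stall=0 (-) EX@8 MEM@9 WB@10
I4 add r1 <- r5,r3: IF@7 ID@8 stall=0 (-) EX@9 MEM@10 WB@11
I5 add r2 <- r2,r4: IF@8 ID@9 stall=1 (RAW on I3.r2 (WB@10)) EX@11 MEM@12 WB@13
I6 ld r4 <- r3: IF@9 ID@11 stall=0 (-) EX@12 MEM@13 WB@14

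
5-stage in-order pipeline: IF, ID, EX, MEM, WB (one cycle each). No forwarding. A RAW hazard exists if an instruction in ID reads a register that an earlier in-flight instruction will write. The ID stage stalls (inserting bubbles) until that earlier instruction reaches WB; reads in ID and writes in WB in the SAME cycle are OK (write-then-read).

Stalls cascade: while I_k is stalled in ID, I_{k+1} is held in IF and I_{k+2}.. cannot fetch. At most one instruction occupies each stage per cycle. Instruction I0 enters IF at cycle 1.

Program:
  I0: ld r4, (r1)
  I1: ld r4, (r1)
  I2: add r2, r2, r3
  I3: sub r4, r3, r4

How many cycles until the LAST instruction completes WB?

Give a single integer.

I0 ld r4 <- r1: IF@1 ID@2 stall=0 (-) EX@3 MEM@4 WB@5
I1 ld r4 <- r1: IF@2 ID@3 stall=0 (-) EX@4 MEM@5 WB@6
I2 add r2 <- r2,r3: IF@3 ID@4 stall=0 (-) EX@5 MEM@6 WB@7
I3 sub r4 <- r3,r4: IF@4 ID@5 stall=1 (RAW on I1.r4 (WB@6)) EX@7 MEM@8 WB@9

Answer: 9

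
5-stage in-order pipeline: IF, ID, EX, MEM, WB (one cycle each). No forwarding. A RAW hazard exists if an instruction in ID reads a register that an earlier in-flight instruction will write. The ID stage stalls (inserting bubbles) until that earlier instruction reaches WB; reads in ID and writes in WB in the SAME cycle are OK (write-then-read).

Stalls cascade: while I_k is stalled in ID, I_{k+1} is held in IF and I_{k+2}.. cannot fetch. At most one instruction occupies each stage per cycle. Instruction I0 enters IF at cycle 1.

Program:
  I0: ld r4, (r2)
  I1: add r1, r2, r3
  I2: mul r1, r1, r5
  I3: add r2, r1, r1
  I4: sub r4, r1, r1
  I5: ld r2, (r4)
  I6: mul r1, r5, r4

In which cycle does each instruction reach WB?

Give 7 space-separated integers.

Answer: 5 6 9 12 13 16 17

Derivation:
I0 ld r4 <- r2: IF@1 ID@2 stall=0 (-) EX@3 MEM@4 WB@5
I1 add r1 <- r2,r3: IF@2 ID@3 stall=0 (-) EX@4 MEM@5 WB@6
I2 mul r1 <- r1,r5: IF@3 ID@4 stall=2 (RAW on I1.r1 (WB@6)) EX@7 MEM@8 WB@9
I3 add r2 <- r1,r1: IF@4 ID@7 stall=2 (RAW on I2.r1 (WB@9)) EX@10 MEM@11 WB@12
I4 sub r4 <- r1,r1: IF@7 ID@10 stall=0 (-) EX@11 MEM@12 WB@13
I5 ld r2 <- r4: IF@10 ID@11 stall=2 (RAW on I4.r4 (WB@13)) EX@14 MEM@15 WB@16
I6 mul r1 <- r5,r4: IF@11 ID@14 stall=0 (-) EX@15 MEM@16 WB@17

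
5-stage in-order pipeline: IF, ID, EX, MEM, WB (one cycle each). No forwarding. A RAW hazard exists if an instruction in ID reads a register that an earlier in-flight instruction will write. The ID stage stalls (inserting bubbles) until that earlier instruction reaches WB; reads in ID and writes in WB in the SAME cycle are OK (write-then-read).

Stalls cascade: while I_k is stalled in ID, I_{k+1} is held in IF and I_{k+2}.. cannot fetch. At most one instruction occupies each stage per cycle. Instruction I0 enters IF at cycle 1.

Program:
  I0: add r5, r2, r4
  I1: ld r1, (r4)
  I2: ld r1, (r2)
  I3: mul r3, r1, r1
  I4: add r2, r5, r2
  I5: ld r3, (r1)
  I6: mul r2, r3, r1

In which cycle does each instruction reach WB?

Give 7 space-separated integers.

Answer: 5 6 7 10 11 12 15

Derivation:
I0 add r5 <- r2,r4: IF@1 ID@2 stall=0 (-) EX@3 MEM@4 WB@5
I1 ld r1 <- r4: IF@2 ID@3 stall=0 (-) EX@4 MEM@5 WB@6
I2 ld r1 <- r2: IF@3 ID@4 stall=0 (-) EX@5 MEM@6 WB@7
I3 mul r3 <- r1,r1: IF@4 ID@5 stall=2 (RAW on I2.r1 (WB@7)) EX@8 MEM@9 WB@10
I4 add r2 <- r5,r2: IF@5 ID@8 stall=0 (-) EX@9 MEM@10 WB@11
I5 ld r3 <- r1: IF@8 ID@9 stall=0 (-) EX@10 MEM@11 WB@12
I6 mul r2 <- r3,r1: IF@9 ID@10 stall=2 (RAW on I5.r3 (WB@12)) EX@13 MEM@14 WB@15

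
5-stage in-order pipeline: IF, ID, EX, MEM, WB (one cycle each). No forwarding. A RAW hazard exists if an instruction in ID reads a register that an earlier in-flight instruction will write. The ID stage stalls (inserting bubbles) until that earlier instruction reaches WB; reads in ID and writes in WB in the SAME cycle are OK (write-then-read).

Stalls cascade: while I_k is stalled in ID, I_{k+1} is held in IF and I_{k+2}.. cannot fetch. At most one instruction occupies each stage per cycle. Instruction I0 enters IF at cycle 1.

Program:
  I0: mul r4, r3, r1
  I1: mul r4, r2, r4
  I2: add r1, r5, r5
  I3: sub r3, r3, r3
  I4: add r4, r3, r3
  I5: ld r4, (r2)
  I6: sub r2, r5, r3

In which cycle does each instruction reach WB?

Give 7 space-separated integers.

I0 mul r4 <- r3,r1: IF@1 ID@2 stall=0 (-) EX@3 MEM@4 WB@5
I1 mul r4 <- r2,r4: IF@2 ID@3 stall=2 (RAW on I0.r4 (WB@5)) EX@6 MEM@7 WB@8
I2 add r1 <- r5,r5: IF@3 ID@6 stall=0 (-) EX@7 MEM@8 WB@9
I3 sub r3 <- r3,r3: IF@6 ID@7 stall=0 (-) EX@8 MEM@9 WB@10
I4 add r4 <- r3,r3: IF@7 ID@8 stall=2 (RAW on I3.r3 (WB@10)) EX@11 MEM@12 WB@13
I5 ld r4 <- r2: IF@8 ID@11 stall=0 (-) EX@12 MEM@13 WB@14
I6 sub r2 <- r5,r3: IF@11 ID@12 stall=0 (-) EX@13 MEM@14 WB@15

Answer: 5 8 9 10 13 14 15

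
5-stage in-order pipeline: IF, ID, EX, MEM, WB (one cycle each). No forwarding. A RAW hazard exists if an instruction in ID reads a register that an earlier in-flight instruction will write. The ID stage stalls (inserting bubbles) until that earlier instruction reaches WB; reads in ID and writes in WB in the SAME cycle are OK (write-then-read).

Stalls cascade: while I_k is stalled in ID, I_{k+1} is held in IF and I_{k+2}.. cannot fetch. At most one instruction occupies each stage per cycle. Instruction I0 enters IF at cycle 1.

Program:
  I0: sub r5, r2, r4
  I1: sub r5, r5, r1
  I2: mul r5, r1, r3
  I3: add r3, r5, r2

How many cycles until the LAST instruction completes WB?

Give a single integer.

I0 sub r5 <- r2,r4: IF@1 ID@2 stall=0 (-) EX@3 MEM@4 WB@5
I1 sub r5 <- r5,r1: IF@2 ID@3 stall=2 (RAW on I0.r5 (WB@5)) EX@6 MEM@7 WB@8
I2 mul r5 <- r1,r3: IF@3 ID@6 stall=0 (-) EX@7 MEM@8 WB@9
I3 add r3 <- r5,r2: IF@6 ID@7 stall=2 (RAW on I2.r5 (WB@9)) EX@10 MEM@11 WB@12

Answer: 12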